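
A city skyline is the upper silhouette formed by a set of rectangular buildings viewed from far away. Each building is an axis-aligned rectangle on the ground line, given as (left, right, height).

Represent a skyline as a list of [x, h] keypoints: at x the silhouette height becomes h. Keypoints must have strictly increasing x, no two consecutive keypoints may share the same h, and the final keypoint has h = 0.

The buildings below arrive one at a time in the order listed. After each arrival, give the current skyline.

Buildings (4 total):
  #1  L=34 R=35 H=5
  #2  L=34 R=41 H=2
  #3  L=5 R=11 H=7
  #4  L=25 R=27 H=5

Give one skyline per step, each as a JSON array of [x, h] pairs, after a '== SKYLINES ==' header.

== SKYLINES ==
[[34,5],[35,0]]
[[34,5],[35,2],[41,0]]
[[5,7],[11,0],[34,5],[35,2],[41,0]]
[[5,7],[11,0],[25,5],[27,0],[34,5],[35,2],[41,0]]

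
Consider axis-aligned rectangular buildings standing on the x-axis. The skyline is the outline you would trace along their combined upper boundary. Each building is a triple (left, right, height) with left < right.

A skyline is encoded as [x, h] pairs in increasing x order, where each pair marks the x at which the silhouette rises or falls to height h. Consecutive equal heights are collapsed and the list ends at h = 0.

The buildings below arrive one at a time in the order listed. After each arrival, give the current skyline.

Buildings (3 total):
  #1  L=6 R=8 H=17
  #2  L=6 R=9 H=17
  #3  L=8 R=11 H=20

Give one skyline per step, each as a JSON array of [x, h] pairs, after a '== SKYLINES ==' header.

== SKYLINES ==
[[6,17],[8,0]]
[[6,17],[9,0]]
[[6,17],[8,20],[11,0]]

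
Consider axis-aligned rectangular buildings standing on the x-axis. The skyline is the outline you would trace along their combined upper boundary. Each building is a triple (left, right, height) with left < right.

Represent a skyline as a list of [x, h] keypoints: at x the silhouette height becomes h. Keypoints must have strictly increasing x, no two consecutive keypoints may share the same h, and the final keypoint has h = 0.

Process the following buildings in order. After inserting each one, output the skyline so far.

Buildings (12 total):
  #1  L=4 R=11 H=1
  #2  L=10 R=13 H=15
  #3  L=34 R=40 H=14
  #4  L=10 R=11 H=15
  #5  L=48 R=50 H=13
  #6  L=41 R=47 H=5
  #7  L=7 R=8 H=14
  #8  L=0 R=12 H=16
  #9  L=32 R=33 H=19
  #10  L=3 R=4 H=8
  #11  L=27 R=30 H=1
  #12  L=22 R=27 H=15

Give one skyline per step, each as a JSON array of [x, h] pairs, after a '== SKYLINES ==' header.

== SKYLINES ==
[[4,1],[11,0]]
[[4,1],[10,15],[13,0]]
[[4,1],[10,15],[13,0],[34,14],[40,0]]
[[4,1],[10,15],[13,0],[34,14],[40,0]]
[[4,1],[10,15],[13,0],[34,14],[40,0],[48,13],[50,0]]
[[4,1],[10,15],[13,0],[34,14],[40,0],[41,5],[47,0],[48,13],[50,0]]
[[4,1],[7,14],[8,1],[10,15],[13,0],[34,14],[40,0],[41,5],[47,0],[48,13],[50,0]]
[[0,16],[12,15],[13,0],[34,14],[40,0],[41,5],[47,0],[48,13],[50,0]]
[[0,16],[12,15],[13,0],[32,19],[33,0],[34,14],[40,0],[41,5],[47,0],[48,13],[50,0]]
[[0,16],[12,15],[13,0],[32,19],[33,0],[34,14],[40,0],[41,5],[47,0],[48,13],[50,0]]
[[0,16],[12,15],[13,0],[27,1],[30,0],[32,19],[33,0],[34,14],[40,0],[41,5],[47,0],[48,13],[50,0]]
[[0,16],[12,15],[13,0],[22,15],[27,1],[30,0],[32,19],[33,0],[34,14],[40,0],[41,5],[47,0],[48,13],[50,0]]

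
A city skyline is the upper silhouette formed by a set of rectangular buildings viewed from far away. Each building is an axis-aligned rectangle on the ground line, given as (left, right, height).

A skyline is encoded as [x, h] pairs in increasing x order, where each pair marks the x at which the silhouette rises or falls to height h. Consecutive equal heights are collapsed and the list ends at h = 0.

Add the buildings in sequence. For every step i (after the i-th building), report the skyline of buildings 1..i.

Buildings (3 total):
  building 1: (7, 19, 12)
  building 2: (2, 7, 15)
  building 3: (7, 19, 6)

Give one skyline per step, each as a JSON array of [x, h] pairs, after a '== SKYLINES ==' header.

== SKYLINES ==
[[7,12],[19,0]]
[[2,15],[7,12],[19,0]]
[[2,15],[7,12],[19,0]]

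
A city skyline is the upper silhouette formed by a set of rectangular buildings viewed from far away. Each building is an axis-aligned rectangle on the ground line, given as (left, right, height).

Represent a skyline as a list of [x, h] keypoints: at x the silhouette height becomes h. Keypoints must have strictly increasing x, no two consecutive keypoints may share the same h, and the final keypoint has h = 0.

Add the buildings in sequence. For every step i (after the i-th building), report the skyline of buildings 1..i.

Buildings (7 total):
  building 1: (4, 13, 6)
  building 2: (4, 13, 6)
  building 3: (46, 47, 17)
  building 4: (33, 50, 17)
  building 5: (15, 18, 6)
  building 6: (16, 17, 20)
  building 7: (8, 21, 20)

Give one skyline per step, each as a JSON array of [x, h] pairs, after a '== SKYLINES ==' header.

== SKYLINES ==
[[4,6],[13,0]]
[[4,6],[13,0]]
[[4,6],[13,0],[46,17],[47,0]]
[[4,6],[13,0],[33,17],[50,0]]
[[4,6],[13,0],[15,6],[18,0],[33,17],[50,0]]
[[4,6],[13,0],[15,6],[16,20],[17,6],[18,0],[33,17],[50,0]]
[[4,6],[8,20],[21,0],[33,17],[50,0]]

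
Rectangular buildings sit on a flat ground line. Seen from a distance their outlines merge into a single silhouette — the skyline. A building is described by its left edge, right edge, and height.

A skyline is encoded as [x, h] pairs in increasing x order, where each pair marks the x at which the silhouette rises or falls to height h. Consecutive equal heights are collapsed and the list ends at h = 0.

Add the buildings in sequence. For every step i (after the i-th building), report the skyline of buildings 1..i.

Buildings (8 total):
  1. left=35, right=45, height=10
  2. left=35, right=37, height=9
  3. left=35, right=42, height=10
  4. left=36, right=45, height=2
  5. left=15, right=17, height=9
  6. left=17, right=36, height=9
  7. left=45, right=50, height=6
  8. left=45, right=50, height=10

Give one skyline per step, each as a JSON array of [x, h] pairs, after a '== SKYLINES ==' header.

== SKYLINES ==
[[35,10],[45,0]]
[[35,10],[45,0]]
[[35,10],[45,0]]
[[35,10],[45,0]]
[[15,9],[17,0],[35,10],[45,0]]
[[15,9],[35,10],[45,0]]
[[15,9],[35,10],[45,6],[50,0]]
[[15,9],[35,10],[50,0]]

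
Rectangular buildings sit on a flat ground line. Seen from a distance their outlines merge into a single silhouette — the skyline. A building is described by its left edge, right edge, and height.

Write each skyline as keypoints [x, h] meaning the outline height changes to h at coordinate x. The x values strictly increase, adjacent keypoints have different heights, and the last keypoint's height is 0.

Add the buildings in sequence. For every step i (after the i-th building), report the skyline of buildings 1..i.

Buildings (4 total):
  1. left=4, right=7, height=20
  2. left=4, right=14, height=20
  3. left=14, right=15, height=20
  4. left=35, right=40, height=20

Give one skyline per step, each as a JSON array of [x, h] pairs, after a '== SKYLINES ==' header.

== SKYLINES ==
[[4,20],[7,0]]
[[4,20],[14,0]]
[[4,20],[15,0]]
[[4,20],[15,0],[35,20],[40,0]]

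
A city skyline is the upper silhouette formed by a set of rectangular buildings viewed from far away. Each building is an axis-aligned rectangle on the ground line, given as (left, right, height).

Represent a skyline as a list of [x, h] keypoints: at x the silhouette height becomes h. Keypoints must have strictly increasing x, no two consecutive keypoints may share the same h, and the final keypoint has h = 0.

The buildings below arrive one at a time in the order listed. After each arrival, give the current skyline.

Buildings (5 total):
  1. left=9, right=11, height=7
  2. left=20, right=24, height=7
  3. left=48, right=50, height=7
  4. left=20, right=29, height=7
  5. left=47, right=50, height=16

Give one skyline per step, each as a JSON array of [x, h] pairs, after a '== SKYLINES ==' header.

== SKYLINES ==
[[9,7],[11,0]]
[[9,7],[11,0],[20,7],[24,0]]
[[9,7],[11,0],[20,7],[24,0],[48,7],[50,0]]
[[9,7],[11,0],[20,7],[29,0],[48,7],[50,0]]
[[9,7],[11,0],[20,7],[29,0],[47,16],[50,0]]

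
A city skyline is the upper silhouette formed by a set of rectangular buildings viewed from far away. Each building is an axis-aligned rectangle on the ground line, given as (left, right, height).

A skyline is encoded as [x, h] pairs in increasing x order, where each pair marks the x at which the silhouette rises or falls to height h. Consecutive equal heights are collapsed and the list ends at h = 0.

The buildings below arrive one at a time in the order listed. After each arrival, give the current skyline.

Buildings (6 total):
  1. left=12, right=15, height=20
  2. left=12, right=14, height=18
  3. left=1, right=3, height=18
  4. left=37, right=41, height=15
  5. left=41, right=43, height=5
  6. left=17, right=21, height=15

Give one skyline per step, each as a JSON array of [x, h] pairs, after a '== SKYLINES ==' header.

== SKYLINES ==
[[12,20],[15,0]]
[[12,20],[15,0]]
[[1,18],[3,0],[12,20],[15,0]]
[[1,18],[3,0],[12,20],[15,0],[37,15],[41,0]]
[[1,18],[3,0],[12,20],[15,0],[37,15],[41,5],[43,0]]
[[1,18],[3,0],[12,20],[15,0],[17,15],[21,0],[37,15],[41,5],[43,0]]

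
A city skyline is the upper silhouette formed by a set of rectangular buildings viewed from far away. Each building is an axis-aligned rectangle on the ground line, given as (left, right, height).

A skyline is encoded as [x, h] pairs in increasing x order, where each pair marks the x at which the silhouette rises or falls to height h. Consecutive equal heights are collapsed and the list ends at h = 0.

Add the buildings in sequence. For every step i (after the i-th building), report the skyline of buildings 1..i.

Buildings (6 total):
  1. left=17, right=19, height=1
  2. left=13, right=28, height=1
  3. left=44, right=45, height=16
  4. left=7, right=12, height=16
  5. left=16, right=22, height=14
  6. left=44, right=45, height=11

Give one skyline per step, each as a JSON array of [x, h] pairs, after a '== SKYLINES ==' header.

== SKYLINES ==
[[17,1],[19,0]]
[[13,1],[28,0]]
[[13,1],[28,0],[44,16],[45,0]]
[[7,16],[12,0],[13,1],[28,0],[44,16],[45,0]]
[[7,16],[12,0],[13,1],[16,14],[22,1],[28,0],[44,16],[45,0]]
[[7,16],[12,0],[13,1],[16,14],[22,1],[28,0],[44,16],[45,0]]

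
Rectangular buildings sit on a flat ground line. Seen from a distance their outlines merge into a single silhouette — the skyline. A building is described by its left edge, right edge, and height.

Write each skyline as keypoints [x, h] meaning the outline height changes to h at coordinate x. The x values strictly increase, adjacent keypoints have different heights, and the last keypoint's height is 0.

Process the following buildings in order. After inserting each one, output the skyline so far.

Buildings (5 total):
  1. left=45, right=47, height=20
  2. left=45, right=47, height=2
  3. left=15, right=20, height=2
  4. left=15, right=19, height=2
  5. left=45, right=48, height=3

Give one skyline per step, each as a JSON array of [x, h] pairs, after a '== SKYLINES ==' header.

== SKYLINES ==
[[45,20],[47,0]]
[[45,20],[47,0]]
[[15,2],[20,0],[45,20],[47,0]]
[[15,2],[20,0],[45,20],[47,0]]
[[15,2],[20,0],[45,20],[47,3],[48,0]]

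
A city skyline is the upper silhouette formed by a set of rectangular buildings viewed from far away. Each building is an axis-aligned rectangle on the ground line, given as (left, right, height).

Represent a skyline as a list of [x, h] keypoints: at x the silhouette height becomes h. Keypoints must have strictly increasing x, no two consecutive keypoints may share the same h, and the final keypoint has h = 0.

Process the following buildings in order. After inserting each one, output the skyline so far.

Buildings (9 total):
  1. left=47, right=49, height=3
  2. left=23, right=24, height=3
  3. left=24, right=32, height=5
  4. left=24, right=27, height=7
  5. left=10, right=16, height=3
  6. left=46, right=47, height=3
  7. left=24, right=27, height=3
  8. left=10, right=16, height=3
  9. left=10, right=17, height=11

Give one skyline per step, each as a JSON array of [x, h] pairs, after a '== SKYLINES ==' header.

== SKYLINES ==
[[47,3],[49,0]]
[[23,3],[24,0],[47,3],[49,0]]
[[23,3],[24,5],[32,0],[47,3],[49,0]]
[[23,3],[24,7],[27,5],[32,0],[47,3],[49,0]]
[[10,3],[16,0],[23,3],[24,7],[27,5],[32,0],[47,3],[49,0]]
[[10,3],[16,0],[23,3],[24,7],[27,5],[32,0],[46,3],[49,0]]
[[10,3],[16,0],[23,3],[24,7],[27,5],[32,0],[46,3],[49,0]]
[[10,3],[16,0],[23,3],[24,7],[27,5],[32,0],[46,3],[49,0]]
[[10,11],[17,0],[23,3],[24,7],[27,5],[32,0],[46,3],[49,0]]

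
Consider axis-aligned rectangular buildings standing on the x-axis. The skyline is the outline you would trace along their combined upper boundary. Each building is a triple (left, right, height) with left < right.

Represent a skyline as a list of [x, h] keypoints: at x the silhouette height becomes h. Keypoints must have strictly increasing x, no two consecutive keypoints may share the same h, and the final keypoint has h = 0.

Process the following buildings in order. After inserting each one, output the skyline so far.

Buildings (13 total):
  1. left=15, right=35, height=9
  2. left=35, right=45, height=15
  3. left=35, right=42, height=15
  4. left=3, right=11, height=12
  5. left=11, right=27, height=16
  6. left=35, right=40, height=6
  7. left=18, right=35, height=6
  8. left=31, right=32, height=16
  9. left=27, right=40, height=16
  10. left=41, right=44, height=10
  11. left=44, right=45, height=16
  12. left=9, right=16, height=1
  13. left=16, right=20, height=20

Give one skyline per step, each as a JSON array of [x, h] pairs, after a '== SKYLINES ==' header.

== SKYLINES ==
[[15,9],[35,0]]
[[15,9],[35,15],[45,0]]
[[15,9],[35,15],[45,0]]
[[3,12],[11,0],[15,9],[35,15],[45,0]]
[[3,12],[11,16],[27,9],[35,15],[45,0]]
[[3,12],[11,16],[27,9],[35,15],[45,0]]
[[3,12],[11,16],[27,9],[35,15],[45,0]]
[[3,12],[11,16],[27,9],[31,16],[32,9],[35,15],[45,0]]
[[3,12],[11,16],[40,15],[45,0]]
[[3,12],[11,16],[40,15],[45,0]]
[[3,12],[11,16],[40,15],[44,16],[45,0]]
[[3,12],[11,16],[40,15],[44,16],[45,0]]
[[3,12],[11,16],[16,20],[20,16],[40,15],[44,16],[45,0]]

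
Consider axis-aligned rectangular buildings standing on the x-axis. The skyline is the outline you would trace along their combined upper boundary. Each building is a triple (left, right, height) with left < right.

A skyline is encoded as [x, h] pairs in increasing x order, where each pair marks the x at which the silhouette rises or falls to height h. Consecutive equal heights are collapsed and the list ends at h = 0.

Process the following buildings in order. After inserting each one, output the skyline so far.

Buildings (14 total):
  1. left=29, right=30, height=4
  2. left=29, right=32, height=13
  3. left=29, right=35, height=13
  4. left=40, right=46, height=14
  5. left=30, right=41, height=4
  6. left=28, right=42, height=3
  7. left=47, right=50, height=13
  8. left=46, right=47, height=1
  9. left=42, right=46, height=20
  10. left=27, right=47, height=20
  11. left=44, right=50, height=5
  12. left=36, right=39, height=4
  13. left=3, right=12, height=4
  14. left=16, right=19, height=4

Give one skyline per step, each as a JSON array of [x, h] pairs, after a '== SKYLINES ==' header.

== SKYLINES ==
[[29,4],[30,0]]
[[29,13],[32,0]]
[[29,13],[35,0]]
[[29,13],[35,0],[40,14],[46,0]]
[[29,13],[35,4],[40,14],[46,0]]
[[28,3],[29,13],[35,4],[40,14],[46,0]]
[[28,3],[29,13],[35,4],[40,14],[46,0],[47,13],[50,0]]
[[28,3],[29,13],[35,4],[40,14],[46,1],[47,13],[50,0]]
[[28,3],[29,13],[35,4],[40,14],[42,20],[46,1],[47,13],[50,0]]
[[27,20],[47,13],[50,0]]
[[27,20],[47,13],[50,0]]
[[27,20],[47,13],[50,0]]
[[3,4],[12,0],[27,20],[47,13],[50,0]]
[[3,4],[12,0],[16,4],[19,0],[27,20],[47,13],[50,0]]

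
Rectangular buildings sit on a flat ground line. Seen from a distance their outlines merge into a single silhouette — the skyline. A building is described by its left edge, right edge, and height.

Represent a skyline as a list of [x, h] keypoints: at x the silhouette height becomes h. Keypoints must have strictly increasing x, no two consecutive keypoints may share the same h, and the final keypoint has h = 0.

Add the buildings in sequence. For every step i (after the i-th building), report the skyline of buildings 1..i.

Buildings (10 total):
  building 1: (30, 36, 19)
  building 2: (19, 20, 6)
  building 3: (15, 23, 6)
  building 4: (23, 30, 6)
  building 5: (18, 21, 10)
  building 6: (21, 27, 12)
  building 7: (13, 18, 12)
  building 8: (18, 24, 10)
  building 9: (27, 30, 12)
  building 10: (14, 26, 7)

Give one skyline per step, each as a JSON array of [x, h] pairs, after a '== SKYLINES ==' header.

== SKYLINES ==
[[30,19],[36,0]]
[[19,6],[20,0],[30,19],[36,0]]
[[15,6],[23,0],[30,19],[36,0]]
[[15,6],[30,19],[36,0]]
[[15,6],[18,10],[21,6],[30,19],[36,0]]
[[15,6],[18,10],[21,12],[27,6],[30,19],[36,0]]
[[13,12],[18,10],[21,12],[27,6],[30,19],[36,0]]
[[13,12],[18,10],[21,12],[27,6],[30,19],[36,0]]
[[13,12],[18,10],[21,12],[30,19],[36,0]]
[[13,12],[18,10],[21,12],[30,19],[36,0]]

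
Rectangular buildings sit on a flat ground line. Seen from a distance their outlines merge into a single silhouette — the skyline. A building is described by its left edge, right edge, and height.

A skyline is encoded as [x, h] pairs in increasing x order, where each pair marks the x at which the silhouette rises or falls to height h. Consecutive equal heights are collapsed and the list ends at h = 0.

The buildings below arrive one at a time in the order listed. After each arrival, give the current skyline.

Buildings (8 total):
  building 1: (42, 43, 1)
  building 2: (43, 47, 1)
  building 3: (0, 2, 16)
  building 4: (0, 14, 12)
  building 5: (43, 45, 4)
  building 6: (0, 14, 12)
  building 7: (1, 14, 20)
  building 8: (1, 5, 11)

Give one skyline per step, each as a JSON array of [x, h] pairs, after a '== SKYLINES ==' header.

== SKYLINES ==
[[42,1],[43,0]]
[[42,1],[47,0]]
[[0,16],[2,0],[42,1],[47,0]]
[[0,16],[2,12],[14,0],[42,1],[47,0]]
[[0,16],[2,12],[14,0],[42,1],[43,4],[45,1],[47,0]]
[[0,16],[2,12],[14,0],[42,1],[43,4],[45,1],[47,0]]
[[0,16],[1,20],[14,0],[42,1],[43,4],[45,1],[47,0]]
[[0,16],[1,20],[14,0],[42,1],[43,4],[45,1],[47,0]]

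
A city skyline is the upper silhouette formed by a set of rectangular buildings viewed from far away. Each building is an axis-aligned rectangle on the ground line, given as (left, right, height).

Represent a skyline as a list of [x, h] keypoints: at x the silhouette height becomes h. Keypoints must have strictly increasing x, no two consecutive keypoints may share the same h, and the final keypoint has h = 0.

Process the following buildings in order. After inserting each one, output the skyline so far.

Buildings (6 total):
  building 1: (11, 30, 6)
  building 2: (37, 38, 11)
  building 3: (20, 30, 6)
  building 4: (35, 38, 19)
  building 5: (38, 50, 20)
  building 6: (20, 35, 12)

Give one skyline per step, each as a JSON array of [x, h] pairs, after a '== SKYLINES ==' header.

== SKYLINES ==
[[11,6],[30,0]]
[[11,6],[30,0],[37,11],[38,0]]
[[11,6],[30,0],[37,11],[38,0]]
[[11,6],[30,0],[35,19],[38,0]]
[[11,6],[30,0],[35,19],[38,20],[50,0]]
[[11,6],[20,12],[35,19],[38,20],[50,0]]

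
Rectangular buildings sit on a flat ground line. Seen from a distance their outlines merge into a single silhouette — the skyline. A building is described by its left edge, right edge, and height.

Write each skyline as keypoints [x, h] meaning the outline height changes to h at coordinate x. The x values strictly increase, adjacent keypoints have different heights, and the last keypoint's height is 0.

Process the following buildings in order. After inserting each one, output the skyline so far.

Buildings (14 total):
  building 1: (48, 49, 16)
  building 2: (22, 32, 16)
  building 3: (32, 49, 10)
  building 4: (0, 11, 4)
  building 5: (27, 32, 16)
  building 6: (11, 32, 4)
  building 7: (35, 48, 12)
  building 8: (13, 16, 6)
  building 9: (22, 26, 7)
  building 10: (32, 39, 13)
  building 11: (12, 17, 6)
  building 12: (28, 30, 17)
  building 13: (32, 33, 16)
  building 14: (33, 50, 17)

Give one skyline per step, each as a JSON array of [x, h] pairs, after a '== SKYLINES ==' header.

== SKYLINES ==
[[48,16],[49,0]]
[[22,16],[32,0],[48,16],[49,0]]
[[22,16],[32,10],[48,16],[49,0]]
[[0,4],[11,0],[22,16],[32,10],[48,16],[49,0]]
[[0,4],[11,0],[22,16],[32,10],[48,16],[49,0]]
[[0,4],[22,16],[32,10],[48,16],[49,0]]
[[0,4],[22,16],[32,10],[35,12],[48,16],[49,0]]
[[0,4],[13,6],[16,4],[22,16],[32,10],[35,12],[48,16],[49,0]]
[[0,4],[13,6],[16,4],[22,16],[32,10],[35,12],[48,16],[49,0]]
[[0,4],[13,6],[16,4],[22,16],[32,13],[39,12],[48,16],[49,0]]
[[0,4],[12,6],[17,4],[22,16],[32,13],[39,12],[48,16],[49,0]]
[[0,4],[12,6],[17,4],[22,16],[28,17],[30,16],[32,13],[39,12],[48,16],[49,0]]
[[0,4],[12,6],[17,4],[22,16],[28,17],[30,16],[33,13],[39,12],[48,16],[49,0]]
[[0,4],[12,6],[17,4],[22,16],[28,17],[30,16],[33,17],[50,0]]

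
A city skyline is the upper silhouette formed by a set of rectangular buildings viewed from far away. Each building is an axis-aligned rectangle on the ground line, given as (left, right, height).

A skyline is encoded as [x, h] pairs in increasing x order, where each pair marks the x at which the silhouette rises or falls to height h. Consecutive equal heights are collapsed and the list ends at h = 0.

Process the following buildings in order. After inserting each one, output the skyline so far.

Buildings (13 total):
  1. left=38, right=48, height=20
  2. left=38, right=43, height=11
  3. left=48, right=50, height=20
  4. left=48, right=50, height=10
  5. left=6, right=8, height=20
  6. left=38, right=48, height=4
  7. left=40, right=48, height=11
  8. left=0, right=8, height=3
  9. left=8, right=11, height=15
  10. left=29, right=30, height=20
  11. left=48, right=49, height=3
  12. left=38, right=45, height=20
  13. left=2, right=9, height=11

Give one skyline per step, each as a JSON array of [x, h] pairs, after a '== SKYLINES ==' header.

== SKYLINES ==
[[38,20],[48,0]]
[[38,20],[48,0]]
[[38,20],[50,0]]
[[38,20],[50,0]]
[[6,20],[8,0],[38,20],[50,0]]
[[6,20],[8,0],[38,20],[50,0]]
[[6,20],[8,0],[38,20],[50,0]]
[[0,3],[6,20],[8,0],[38,20],[50,0]]
[[0,3],[6,20],[8,15],[11,0],[38,20],[50,0]]
[[0,3],[6,20],[8,15],[11,0],[29,20],[30,0],[38,20],[50,0]]
[[0,3],[6,20],[8,15],[11,0],[29,20],[30,0],[38,20],[50,0]]
[[0,3],[6,20],[8,15],[11,0],[29,20],[30,0],[38,20],[50,0]]
[[0,3],[2,11],[6,20],[8,15],[11,0],[29,20],[30,0],[38,20],[50,0]]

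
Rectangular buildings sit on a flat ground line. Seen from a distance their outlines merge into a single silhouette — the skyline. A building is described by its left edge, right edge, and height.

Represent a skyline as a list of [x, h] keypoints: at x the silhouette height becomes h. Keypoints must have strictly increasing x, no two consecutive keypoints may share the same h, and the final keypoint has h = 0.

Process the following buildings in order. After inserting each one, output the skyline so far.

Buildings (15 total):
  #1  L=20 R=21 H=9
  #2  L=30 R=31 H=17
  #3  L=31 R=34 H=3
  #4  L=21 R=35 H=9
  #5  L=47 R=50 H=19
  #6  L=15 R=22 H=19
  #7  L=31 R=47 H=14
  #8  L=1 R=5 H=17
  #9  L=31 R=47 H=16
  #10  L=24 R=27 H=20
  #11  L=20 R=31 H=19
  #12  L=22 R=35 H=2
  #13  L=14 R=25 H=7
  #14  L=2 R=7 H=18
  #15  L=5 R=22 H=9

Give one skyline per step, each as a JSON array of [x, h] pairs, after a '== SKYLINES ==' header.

== SKYLINES ==
[[20,9],[21,0]]
[[20,9],[21,0],[30,17],[31,0]]
[[20,9],[21,0],[30,17],[31,3],[34,0]]
[[20,9],[30,17],[31,9],[35,0]]
[[20,9],[30,17],[31,9],[35,0],[47,19],[50,0]]
[[15,19],[22,9],[30,17],[31,9],[35,0],[47,19],[50,0]]
[[15,19],[22,9],[30,17],[31,14],[47,19],[50,0]]
[[1,17],[5,0],[15,19],[22,9],[30,17],[31,14],[47,19],[50,0]]
[[1,17],[5,0],[15,19],[22,9],[30,17],[31,16],[47,19],[50,0]]
[[1,17],[5,0],[15,19],[22,9],[24,20],[27,9],[30,17],[31,16],[47,19],[50,0]]
[[1,17],[5,0],[15,19],[24,20],[27,19],[31,16],[47,19],[50,0]]
[[1,17],[5,0],[15,19],[24,20],[27,19],[31,16],[47,19],[50,0]]
[[1,17],[5,0],[14,7],[15,19],[24,20],[27,19],[31,16],[47,19],[50,0]]
[[1,17],[2,18],[7,0],[14,7],[15,19],[24,20],[27,19],[31,16],[47,19],[50,0]]
[[1,17],[2,18],[7,9],[15,19],[24,20],[27,19],[31,16],[47,19],[50,0]]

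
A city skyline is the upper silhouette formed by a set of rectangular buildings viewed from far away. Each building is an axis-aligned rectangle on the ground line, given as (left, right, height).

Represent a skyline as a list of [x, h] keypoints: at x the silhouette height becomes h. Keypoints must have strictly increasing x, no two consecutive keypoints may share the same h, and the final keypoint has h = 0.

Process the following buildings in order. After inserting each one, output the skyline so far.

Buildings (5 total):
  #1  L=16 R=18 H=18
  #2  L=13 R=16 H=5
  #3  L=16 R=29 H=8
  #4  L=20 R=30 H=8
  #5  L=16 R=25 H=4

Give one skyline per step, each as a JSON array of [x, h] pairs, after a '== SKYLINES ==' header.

== SKYLINES ==
[[16,18],[18,0]]
[[13,5],[16,18],[18,0]]
[[13,5],[16,18],[18,8],[29,0]]
[[13,5],[16,18],[18,8],[30,0]]
[[13,5],[16,18],[18,8],[30,0]]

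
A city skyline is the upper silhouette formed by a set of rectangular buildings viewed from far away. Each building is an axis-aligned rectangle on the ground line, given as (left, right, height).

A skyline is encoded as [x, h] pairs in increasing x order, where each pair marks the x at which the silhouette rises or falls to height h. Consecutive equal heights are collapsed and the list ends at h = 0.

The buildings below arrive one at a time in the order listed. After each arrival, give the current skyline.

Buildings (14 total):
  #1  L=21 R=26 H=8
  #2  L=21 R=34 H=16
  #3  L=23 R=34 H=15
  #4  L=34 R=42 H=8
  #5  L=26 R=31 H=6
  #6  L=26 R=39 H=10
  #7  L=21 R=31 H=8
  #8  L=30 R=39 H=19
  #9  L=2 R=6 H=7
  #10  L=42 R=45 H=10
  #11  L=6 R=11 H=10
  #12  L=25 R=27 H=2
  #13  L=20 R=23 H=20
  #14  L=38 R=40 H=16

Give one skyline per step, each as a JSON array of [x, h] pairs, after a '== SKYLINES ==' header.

== SKYLINES ==
[[21,8],[26,0]]
[[21,16],[34,0]]
[[21,16],[34,0]]
[[21,16],[34,8],[42,0]]
[[21,16],[34,8],[42,0]]
[[21,16],[34,10],[39,8],[42,0]]
[[21,16],[34,10],[39,8],[42,0]]
[[21,16],[30,19],[39,8],[42,0]]
[[2,7],[6,0],[21,16],[30,19],[39,8],[42,0]]
[[2,7],[6,0],[21,16],[30,19],[39,8],[42,10],[45,0]]
[[2,7],[6,10],[11,0],[21,16],[30,19],[39,8],[42,10],[45,0]]
[[2,7],[6,10],[11,0],[21,16],[30,19],[39,8],[42,10],[45,0]]
[[2,7],[6,10],[11,0],[20,20],[23,16],[30,19],[39,8],[42,10],[45,0]]
[[2,7],[6,10],[11,0],[20,20],[23,16],[30,19],[39,16],[40,8],[42,10],[45,0]]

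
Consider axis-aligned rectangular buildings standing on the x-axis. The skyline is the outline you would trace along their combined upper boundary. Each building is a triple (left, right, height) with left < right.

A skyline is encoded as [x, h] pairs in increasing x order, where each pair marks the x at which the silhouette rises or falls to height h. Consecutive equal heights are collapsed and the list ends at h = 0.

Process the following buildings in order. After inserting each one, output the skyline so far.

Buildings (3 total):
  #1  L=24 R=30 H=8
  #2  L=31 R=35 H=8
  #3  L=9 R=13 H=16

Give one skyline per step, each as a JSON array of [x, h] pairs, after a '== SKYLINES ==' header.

== SKYLINES ==
[[24,8],[30,0]]
[[24,8],[30,0],[31,8],[35,0]]
[[9,16],[13,0],[24,8],[30,0],[31,8],[35,0]]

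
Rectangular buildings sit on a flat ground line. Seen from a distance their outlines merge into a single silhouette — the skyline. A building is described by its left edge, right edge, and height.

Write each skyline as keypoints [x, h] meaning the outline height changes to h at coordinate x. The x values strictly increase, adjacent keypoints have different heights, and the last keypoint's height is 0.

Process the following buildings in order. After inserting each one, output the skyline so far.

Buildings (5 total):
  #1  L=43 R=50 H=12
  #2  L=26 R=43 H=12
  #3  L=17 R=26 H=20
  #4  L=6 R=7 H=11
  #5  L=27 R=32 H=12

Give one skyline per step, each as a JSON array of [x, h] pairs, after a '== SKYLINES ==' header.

== SKYLINES ==
[[43,12],[50,0]]
[[26,12],[50,0]]
[[17,20],[26,12],[50,0]]
[[6,11],[7,0],[17,20],[26,12],[50,0]]
[[6,11],[7,0],[17,20],[26,12],[50,0]]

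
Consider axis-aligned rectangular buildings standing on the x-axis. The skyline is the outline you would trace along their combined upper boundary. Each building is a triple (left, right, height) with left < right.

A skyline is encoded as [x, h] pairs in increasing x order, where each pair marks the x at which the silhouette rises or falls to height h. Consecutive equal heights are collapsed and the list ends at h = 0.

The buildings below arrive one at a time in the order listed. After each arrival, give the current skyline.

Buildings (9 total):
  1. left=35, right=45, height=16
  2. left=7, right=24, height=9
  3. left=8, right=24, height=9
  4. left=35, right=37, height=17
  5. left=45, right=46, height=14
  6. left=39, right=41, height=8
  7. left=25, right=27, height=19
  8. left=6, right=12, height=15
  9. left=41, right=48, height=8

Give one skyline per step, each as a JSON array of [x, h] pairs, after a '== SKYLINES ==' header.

== SKYLINES ==
[[35,16],[45,0]]
[[7,9],[24,0],[35,16],[45,0]]
[[7,9],[24,0],[35,16],[45,0]]
[[7,9],[24,0],[35,17],[37,16],[45,0]]
[[7,9],[24,0],[35,17],[37,16],[45,14],[46,0]]
[[7,9],[24,0],[35,17],[37,16],[45,14],[46,0]]
[[7,9],[24,0],[25,19],[27,0],[35,17],[37,16],[45,14],[46,0]]
[[6,15],[12,9],[24,0],[25,19],[27,0],[35,17],[37,16],[45,14],[46,0]]
[[6,15],[12,9],[24,0],[25,19],[27,0],[35,17],[37,16],[45,14],[46,8],[48,0]]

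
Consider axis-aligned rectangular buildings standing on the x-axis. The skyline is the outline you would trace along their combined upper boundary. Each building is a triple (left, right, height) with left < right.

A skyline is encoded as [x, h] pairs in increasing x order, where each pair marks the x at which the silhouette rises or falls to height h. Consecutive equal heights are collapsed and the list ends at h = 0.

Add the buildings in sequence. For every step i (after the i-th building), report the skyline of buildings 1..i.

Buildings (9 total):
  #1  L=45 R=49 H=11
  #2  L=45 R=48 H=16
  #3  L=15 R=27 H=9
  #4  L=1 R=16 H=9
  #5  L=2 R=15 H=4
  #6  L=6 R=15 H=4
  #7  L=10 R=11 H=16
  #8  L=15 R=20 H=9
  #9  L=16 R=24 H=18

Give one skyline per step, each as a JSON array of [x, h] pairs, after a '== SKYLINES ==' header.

== SKYLINES ==
[[45,11],[49,0]]
[[45,16],[48,11],[49,0]]
[[15,9],[27,0],[45,16],[48,11],[49,0]]
[[1,9],[27,0],[45,16],[48,11],[49,0]]
[[1,9],[27,0],[45,16],[48,11],[49,0]]
[[1,9],[27,0],[45,16],[48,11],[49,0]]
[[1,9],[10,16],[11,9],[27,0],[45,16],[48,11],[49,0]]
[[1,9],[10,16],[11,9],[27,0],[45,16],[48,11],[49,0]]
[[1,9],[10,16],[11,9],[16,18],[24,9],[27,0],[45,16],[48,11],[49,0]]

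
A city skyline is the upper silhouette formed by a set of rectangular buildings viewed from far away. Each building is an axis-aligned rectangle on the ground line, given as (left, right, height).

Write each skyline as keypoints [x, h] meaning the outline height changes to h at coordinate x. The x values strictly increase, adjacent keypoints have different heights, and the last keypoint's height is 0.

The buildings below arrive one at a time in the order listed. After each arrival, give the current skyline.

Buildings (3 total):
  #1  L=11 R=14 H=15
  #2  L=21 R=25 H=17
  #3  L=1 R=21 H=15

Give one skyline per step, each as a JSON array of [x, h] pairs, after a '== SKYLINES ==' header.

== SKYLINES ==
[[11,15],[14,0]]
[[11,15],[14,0],[21,17],[25,0]]
[[1,15],[21,17],[25,0]]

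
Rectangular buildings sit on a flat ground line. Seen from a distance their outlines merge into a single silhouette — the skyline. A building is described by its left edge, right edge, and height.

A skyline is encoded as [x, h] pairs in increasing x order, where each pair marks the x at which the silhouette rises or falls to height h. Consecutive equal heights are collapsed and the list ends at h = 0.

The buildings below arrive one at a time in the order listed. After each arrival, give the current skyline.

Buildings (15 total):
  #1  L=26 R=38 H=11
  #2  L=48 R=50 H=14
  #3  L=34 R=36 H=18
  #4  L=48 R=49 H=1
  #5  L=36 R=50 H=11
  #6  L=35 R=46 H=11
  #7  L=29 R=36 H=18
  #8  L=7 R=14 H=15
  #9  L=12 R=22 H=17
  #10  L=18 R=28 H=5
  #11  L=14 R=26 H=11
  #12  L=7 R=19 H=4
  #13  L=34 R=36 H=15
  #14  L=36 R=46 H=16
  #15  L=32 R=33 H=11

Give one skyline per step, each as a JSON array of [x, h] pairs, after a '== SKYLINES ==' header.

== SKYLINES ==
[[26,11],[38,0]]
[[26,11],[38,0],[48,14],[50,0]]
[[26,11],[34,18],[36,11],[38,0],[48,14],[50,0]]
[[26,11],[34,18],[36,11],[38,0],[48,14],[50,0]]
[[26,11],[34,18],[36,11],[48,14],[50,0]]
[[26,11],[34,18],[36,11],[48,14],[50,0]]
[[26,11],[29,18],[36,11],[48,14],[50,0]]
[[7,15],[14,0],[26,11],[29,18],[36,11],[48,14],[50,0]]
[[7,15],[12,17],[22,0],[26,11],[29,18],[36,11],[48,14],[50,0]]
[[7,15],[12,17],[22,5],[26,11],[29,18],[36,11],[48,14],[50,0]]
[[7,15],[12,17],[22,11],[29,18],[36,11],[48,14],[50,0]]
[[7,15],[12,17],[22,11],[29,18],[36,11],[48,14],[50,0]]
[[7,15],[12,17],[22,11],[29,18],[36,11],[48,14],[50,0]]
[[7,15],[12,17],[22,11],[29,18],[36,16],[46,11],[48,14],[50,0]]
[[7,15],[12,17],[22,11],[29,18],[36,16],[46,11],[48,14],[50,0]]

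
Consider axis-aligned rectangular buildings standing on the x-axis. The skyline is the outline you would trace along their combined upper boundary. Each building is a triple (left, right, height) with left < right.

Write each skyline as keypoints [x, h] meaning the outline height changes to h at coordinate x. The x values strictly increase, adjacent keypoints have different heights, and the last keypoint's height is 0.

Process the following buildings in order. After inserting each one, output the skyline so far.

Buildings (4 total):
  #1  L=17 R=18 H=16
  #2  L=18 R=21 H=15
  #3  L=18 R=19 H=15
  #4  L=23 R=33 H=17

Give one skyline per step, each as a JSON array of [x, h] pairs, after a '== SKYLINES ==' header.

== SKYLINES ==
[[17,16],[18,0]]
[[17,16],[18,15],[21,0]]
[[17,16],[18,15],[21,0]]
[[17,16],[18,15],[21,0],[23,17],[33,0]]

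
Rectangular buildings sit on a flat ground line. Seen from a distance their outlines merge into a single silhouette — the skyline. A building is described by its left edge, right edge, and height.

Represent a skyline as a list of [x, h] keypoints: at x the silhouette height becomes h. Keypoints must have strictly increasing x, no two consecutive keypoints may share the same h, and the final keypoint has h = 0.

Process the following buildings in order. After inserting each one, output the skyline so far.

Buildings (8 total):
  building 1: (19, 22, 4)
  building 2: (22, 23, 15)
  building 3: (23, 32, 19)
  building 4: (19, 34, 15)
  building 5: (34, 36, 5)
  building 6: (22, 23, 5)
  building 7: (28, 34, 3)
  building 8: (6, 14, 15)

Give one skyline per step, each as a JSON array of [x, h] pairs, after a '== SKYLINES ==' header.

== SKYLINES ==
[[19,4],[22,0]]
[[19,4],[22,15],[23,0]]
[[19,4],[22,15],[23,19],[32,0]]
[[19,15],[23,19],[32,15],[34,0]]
[[19,15],[23,19],[32,15],[34,5],[36,0]]
[[19,15],[23,19],[32,15],[34,5],[36,0]]
[[19,15],[23,19],[32,15],[34,5],[36,0]]
[[6,15],[14,0],[19,15],[23,19],[32,15],[34,5],[36,0]]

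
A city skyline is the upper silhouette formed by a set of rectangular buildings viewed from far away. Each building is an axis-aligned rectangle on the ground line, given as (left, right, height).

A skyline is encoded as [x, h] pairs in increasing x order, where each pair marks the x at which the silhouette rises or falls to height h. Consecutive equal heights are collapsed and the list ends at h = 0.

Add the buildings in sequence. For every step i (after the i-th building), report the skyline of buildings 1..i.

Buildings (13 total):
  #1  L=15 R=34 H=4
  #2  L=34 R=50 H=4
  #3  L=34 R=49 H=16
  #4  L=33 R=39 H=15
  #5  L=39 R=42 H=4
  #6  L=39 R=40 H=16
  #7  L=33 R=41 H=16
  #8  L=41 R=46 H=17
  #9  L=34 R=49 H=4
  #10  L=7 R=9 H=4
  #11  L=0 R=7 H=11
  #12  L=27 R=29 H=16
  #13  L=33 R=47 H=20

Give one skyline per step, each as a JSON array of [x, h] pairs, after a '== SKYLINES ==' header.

== SKYLINES ==
[[15,4],[34,0]]
[[15,4],[50,0]]
[[15,4],[34,16],[49,4],[50,0]]
[[15,4],[33,15],[34,16],[49,4],[50,0]]
[[15,4],[33,15],[34,16],[49,4],[50,0]]
[[15,4],[33,15],[34,16],[49,4],[50,0]]
[[15,4],[33,16],[49,4],[50,0]]
[[15,4],[33,16],[41,17],[46,16],[49,4],[50,0]]
[[15,4],[33,16],[41,17],[46,16],[49,4],[50,0]]
[[7,4],[9,0],[15,4],[33,16],[41,17],[46,16],[49,4],[50,0]]
[[0,11],[7,4],[9,0],[15,4],[33,16],[41,17],[46,16],[49,4],[50,0]]
[[0,11],[7,4],[9,0],[15,4],[27,16],[29,4],[33,16],[41,17],[46,16],[49,4],[50,0]]
[[0,11],[7,4],[9,0],[15,4],[27,16],[29,4],[33,20],[47,16],[49,4],[50,0]]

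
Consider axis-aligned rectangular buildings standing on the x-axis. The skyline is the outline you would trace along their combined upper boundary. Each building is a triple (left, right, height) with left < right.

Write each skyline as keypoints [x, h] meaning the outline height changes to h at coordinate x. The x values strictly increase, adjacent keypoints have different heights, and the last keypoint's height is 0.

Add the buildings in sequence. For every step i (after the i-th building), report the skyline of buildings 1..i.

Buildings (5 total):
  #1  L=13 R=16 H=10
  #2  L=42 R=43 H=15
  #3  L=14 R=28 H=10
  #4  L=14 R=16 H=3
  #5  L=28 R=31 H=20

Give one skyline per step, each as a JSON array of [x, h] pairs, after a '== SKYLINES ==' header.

== SKYLINES ==
[[13,10],[16,0]]
[[13,10],[16,0],[42,15],[43,0]]
[[13,10],[28,0],[42,15],[43,0]]
[[13,10],[28,0],[42,15],[43,0]]
[[13,10],[28,20],[31,0],[42,15],[43,0]]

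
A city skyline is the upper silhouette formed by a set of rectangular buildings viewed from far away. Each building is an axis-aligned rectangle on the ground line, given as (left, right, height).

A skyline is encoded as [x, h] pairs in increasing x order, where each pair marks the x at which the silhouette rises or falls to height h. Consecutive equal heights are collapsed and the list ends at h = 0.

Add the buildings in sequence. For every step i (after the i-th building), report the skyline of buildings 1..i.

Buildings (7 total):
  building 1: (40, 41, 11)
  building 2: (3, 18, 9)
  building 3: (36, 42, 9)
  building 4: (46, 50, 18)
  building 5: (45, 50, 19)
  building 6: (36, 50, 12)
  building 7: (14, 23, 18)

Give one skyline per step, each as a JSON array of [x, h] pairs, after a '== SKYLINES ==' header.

== SKYLINES ==
[[40,11],[41,0]]
[[3,9],[18,0],[40,11],[41,0]]
[[3,9],[18,0],[36,9],[40,11],[41,9],[42,0]]
[[3,9],[18,0],[36,9],[40,11],[41,9],[42,0],[46,18],[50,0]]
[[3,9],[18,0],[36,9],[40,11],[41,9],[42,0],[45,19],[50,0]]
[[3,9],[18,0],[36,12],[45,19],[50,0]]
[[3,9],[14,18],[23,0],[36,12],[45,19],[50,0]]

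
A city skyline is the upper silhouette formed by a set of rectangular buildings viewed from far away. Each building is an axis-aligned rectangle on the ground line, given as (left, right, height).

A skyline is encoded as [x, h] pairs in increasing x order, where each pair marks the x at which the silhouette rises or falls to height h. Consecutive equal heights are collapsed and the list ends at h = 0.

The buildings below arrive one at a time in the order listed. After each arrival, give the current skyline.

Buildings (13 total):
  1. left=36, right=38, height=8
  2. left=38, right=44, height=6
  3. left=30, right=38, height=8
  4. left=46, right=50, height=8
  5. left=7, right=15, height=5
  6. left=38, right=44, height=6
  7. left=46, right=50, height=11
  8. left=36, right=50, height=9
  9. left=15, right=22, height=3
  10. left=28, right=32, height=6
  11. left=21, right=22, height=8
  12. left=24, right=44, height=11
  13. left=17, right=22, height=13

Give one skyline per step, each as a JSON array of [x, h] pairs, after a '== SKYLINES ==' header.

== SKYLINES ==
[[36,8],[38,0]]
[[36,8],[38,6],[44,0]]
[[30,8],[38,6],[44,0]]
[[30,8],[38,6],[44,0],[46,8],[50,0]]
[[7,5],[15,0],[30,8],[38,6],[44,0],[46,8],[50,0]]
[[7,5],[15,0],[30,8],[38,6],[44,0],[46,8],[50,0]]
[[7,5],[15,0],[30,8],[38,6],[44,0],[46,11],[50,0]]
[[7,5],[15,0],[30,8],[36,9],[46,11],[50,0]]
[[7,5],[15,3],[22,0],[30,8],[36,9],[46,11],[50,0]]
[[7,5],[15,3],[22,0],[28,6],[30,8],[36,9],[46,11],[50,0]]
[[7,5],[15,3],[21,8],[22,0],[28,6],[30,8],[36,9],[46,11],[50,0]]
[[7,5],[15,3],[21,8],[22,0],[24,11],[44,9],[46,11],[50,0]]
[[7,5],[15,3],[17,13],[22,0],[24,11],[44,9],[46,11],[50,0]]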